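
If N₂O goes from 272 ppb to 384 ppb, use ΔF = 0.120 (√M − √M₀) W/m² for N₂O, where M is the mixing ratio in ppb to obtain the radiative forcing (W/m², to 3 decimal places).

N₂O: 0.120 × (√384 − √272) = 0.120 × (19.5959 − 16.4924) = 0.120 × 3.1035 = 0.3724 W/m².

ΔF = 0.372 W/m²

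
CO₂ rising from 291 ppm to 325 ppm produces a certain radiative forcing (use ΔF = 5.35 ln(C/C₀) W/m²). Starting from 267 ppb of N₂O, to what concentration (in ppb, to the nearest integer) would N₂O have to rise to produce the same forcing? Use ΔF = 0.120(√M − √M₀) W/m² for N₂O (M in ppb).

M ≈ 452 ppb

CO₂ forcing: 5.35 × ln(325/291) = 5.35 × 0.110502 = 0.59119 W/m².
Set 0.120(√M − √267) = 0.59119: √M = 0.59119/0.120 + √267 = 4.9266 + 16.3401 = 21.2667.
M = (21.2667)² = 452.27 ppb.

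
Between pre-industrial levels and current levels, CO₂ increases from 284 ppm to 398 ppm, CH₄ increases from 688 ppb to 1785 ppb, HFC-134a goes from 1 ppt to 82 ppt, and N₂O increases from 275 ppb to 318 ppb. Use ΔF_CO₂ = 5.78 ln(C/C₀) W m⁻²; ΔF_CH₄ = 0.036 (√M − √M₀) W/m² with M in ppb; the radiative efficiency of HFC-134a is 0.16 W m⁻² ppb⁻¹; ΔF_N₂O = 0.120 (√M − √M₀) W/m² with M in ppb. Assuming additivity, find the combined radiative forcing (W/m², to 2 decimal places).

CO₂: 5.78 × ln(398/284) = 5.78 × ln(1.40141) = 5.78 × 0.33748 = 1.9506 W/m².
CH₄: 0.036 × (√1785 − √688) = 0.036 × (42.2493 − 26.2298) = 0.036 × 16.0195 = 0.5767 W/m².
HFC-134a: Δ = 82 − 1 = 81 ppt = 0.081 ppb; ΔF = 0.16 × 0.081 = 0.0130 W/m².
N₂O: 0.120 × (√318 − √275) = 0.120 × (17.8326 − 16.5831) = 0.120 × 1.2495 = 0.1499 W/m².
Total ΔF = 1.9506 + 0.5767 + 0.0130 + 0.1499 = 2.6902 W/m².

ΔF = 2.69 W/m²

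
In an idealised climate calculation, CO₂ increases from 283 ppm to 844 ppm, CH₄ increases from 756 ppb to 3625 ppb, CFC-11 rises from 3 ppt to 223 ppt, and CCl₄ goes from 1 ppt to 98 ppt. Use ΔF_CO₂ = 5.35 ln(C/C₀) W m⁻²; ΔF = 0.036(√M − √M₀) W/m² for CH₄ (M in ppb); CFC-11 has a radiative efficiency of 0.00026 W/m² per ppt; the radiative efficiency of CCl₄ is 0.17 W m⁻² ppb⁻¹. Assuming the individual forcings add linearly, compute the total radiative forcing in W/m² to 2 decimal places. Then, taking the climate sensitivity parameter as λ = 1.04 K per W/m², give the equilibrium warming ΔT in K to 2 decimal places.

CO₂: 5.35 × ln(844/283) = 5.35 × ln(2.98233) = 5.35 × 1.09270 = 5.8459 W/m².
CH₄: 0.036 × (√3625 − √756) = 0.036 × (60.2080 − 27.4955) = 0.036 × 32.7125 = 1.1777 W/m².
CFC-11: ΔF = 0.00026 × (223 − 3) = 0.00026 × 220 = 0.0572 W/m².
CCl₄: Δ = 98 − 1 = 97 ppt = 0.097 ppb; ΔF = 0.17 × 0.097 = 0.0165 W/m².
Total ΔF = 5.8459 + 1.1777 + 0.0572 + 0.0165 = 7.0973 W/m².
ΔT = λ ΔF = 1.04 × 7.10 = 7.3840 K.

ΔF = 7.10 W/m²; ΔT = 7.38 K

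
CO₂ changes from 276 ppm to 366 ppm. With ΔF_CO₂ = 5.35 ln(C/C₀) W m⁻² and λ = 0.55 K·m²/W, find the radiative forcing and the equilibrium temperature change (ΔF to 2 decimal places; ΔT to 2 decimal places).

ΔF = 1.51 W/m²; ΔT = 0.83 K

CO₂: 5.35 × ln(366/276) = 5.35 × ln(1.32609) = 5.35 × 0.28223 = 1.5099 W/m².
ΔT = λ ΔF = 0.55 × 1.51 = 0.8305 K.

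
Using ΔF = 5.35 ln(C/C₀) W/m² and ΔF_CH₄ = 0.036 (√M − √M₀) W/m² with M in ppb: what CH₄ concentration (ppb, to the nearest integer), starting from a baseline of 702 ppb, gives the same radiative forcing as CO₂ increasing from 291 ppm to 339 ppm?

CO₂ forcing: 5.35 × ln(339/291) = 5.35 × 0.152677 = 0.81682 W/m².
Set 0.036(√M − √702) = 0.81682: √M = 0.81682/0.036 + √702 = 22.6894 + 26.4953 = 49.1847.
M = (49.1847)² = 2419.13 ppb.

M ≈ 2419 ppb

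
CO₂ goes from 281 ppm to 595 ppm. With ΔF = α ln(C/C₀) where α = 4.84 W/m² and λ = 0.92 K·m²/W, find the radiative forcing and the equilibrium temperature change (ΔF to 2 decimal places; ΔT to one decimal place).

ΔF = 3.63 W/m²; ΔT = 3.3 K

CO₂: 4.84 × ln(595/281) = 4.84 × ln(2.11744) = 4.84 × 0.75021 = 3.6310 W/m².
ΔT = λ ΔF = 0.92 × 3.63 = 3.3396 K.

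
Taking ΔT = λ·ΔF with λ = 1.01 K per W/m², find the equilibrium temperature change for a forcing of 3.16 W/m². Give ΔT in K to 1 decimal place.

ΔT = λ ΔF = 1.01 × 3.16 = 3.1916 K.

ΔT = 3.2 K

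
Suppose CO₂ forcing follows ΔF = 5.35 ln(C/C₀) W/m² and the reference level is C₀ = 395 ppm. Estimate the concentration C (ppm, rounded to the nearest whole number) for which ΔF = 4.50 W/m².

C ≈ 916 ppm

Set 5.35 ln(C/395) = 4.50, so ln(C/395) = 4.50/5.35 = 0.84112.
Then C/395 = e^0.84112 = 2.31896, giving C = 395 × 2.31896 = 915.99 ppm.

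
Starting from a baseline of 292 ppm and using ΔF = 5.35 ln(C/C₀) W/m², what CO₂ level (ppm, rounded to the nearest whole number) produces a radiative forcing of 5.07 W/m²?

C ≈ 753 ppm

Set 5.35 ln(C/292) = 5.07, so ln(C/292) = 5.07/5.35 = 0.94766.
Then C/292 = e^0.94766 = 2.57967, giving C = 292 × 2.57967 = 753.26 ppm.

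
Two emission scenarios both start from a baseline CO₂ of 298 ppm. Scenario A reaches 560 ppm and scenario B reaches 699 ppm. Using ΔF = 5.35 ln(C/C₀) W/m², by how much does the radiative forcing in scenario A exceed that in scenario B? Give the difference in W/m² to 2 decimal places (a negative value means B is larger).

ΔF_A = 5.35 ln(560/298) = 5.35 × 0.63084 = 3.3750 W/m².
ΔF_B = 5.35 ln(699/298) = 5.35 × 0.85256 = 4.5612 W/m².
Difference: 3.3750 − 4.5612 = -1.1862 W/m².

ΔF_A − ΔF_B = -1.19 W/m²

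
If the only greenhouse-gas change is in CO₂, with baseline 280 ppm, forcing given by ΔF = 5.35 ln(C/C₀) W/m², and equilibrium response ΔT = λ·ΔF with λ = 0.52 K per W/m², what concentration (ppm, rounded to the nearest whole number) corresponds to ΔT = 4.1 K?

Required forcing: ΔF = ΔT/λ = 4.1/0.52 = 7.8846 W/m².
Then ln(C/280) = ΔF/5.35 = 7.8846/5.35 = 1.47376.
So C = 280 × e^1.47376 = 280 × 4.36562 = 1222.37 ppm.

C ≈ 1222 ppm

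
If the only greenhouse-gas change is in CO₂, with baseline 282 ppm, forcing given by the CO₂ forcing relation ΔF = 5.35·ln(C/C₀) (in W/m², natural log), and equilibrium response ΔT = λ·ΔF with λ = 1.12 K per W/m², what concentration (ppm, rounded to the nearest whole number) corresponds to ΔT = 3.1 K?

Required forcing: ΔF = ΔT/λ = 3.1/1.12 = 2.7679 W/m².
Then ln(C/282) = ΔF/5.35 = 2.7679/5.35 = 0.51736.
So C = 282 × e^0.51736 = 282 × 1.67759 = 473.08 ppm.

C ≈ 473 ppm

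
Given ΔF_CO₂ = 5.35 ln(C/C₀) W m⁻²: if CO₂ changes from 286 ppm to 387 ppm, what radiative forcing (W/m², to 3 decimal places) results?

ΔF = 1.618 W/m²

CO₂ absorption bands are partially saturated, so forcing scales with the logarithm of the concentration ratio.
CO₂: 5.35 × ln(387/286) = 5.35 × ln(1.35315) = 5.35 × 0.30244 = 1.6181 W/m².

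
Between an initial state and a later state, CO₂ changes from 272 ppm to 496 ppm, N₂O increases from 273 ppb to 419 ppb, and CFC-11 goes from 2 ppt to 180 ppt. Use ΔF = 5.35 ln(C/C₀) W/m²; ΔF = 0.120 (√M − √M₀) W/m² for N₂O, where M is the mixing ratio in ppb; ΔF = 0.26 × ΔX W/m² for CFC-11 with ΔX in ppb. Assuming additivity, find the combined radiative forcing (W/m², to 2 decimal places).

CO₂: 5.35 × ln(496/272) = 5.35 × ln(1.82353) = 5.35 × 0.60077 = 3.2141 W/m².
N₂O: 0.120 × (√419 − √273) = 0.120 × (20.4695 − 16.5227) = 0.120 × 3.9468 = 0.4736 W/m².
CFC-11: Δ = 180 − 2 = 178 ppt = 0.178 ppb; ΔF = 0.26 × 0.178 = 0.0463 W/m².
Total ΔF = 3.2141 + 0.4736 + 0.0463 = 3.7340 W/m².

ΔF = 3.73 W/m²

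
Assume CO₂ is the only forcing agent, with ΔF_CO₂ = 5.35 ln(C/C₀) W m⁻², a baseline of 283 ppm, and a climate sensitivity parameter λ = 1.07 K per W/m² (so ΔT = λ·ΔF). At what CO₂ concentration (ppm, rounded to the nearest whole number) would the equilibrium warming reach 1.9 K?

Required forcing: ΔF = ΔT/λ = 1.9/1.07 = 1.7757 W/m².
Then ln(C/283) = ΔF/5.35 = 1.7757/5.35 = 0.33191.
So C = 283 × e^0.33191 = 283 × 1.39363 = 394.40 ppm.

C ≈ 394 ppm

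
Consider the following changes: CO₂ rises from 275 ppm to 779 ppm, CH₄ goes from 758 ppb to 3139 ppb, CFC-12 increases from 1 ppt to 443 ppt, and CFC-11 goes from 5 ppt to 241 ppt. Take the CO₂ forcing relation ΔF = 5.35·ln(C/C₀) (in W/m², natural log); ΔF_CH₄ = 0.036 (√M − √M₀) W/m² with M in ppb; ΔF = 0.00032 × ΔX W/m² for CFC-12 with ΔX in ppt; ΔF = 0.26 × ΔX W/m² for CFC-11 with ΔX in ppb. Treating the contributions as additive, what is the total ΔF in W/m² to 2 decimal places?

CO₂: 5.35 × ln(779/275) = 5.35 × ln(2.83273) = 5.35 × 1.04124 = 5.5706 W/m².
CH₄: 0.036 × (√3139 − √758) = 0.036 × (56.0268 − 27.5318) = 0.036 × 28.4950 = 1.0258 W/m².
CFC-12: ΔF = 0.00032 × (443 − 1) = 0.00032 × 442 = 0.1414 W/m².
CFC-11: Δ = 241 − 5 = 236 ppt = 0.236 ppb; ΔF = 0.26 × 0.236 = 0.0614 W/m².
Total ΔF = 5.5706 + 1.0258 + 0.1414 + 0.0614 = 6.7992 W/m².

ΔF = 6.80 W/m²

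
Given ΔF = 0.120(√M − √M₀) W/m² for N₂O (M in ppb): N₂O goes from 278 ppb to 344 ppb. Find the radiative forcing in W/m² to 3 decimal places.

ΔF = 0.225 W/m²

N₂O: 0.120 × (√344 − √278) = 0.120 × (18.5472 − 16.6733) = 0.120 × 1.8739 = 0.2249 W/m².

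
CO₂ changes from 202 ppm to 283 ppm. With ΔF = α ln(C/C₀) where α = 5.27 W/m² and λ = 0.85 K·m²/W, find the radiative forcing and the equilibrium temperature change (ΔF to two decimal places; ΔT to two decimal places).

CO₂: 5.27 × ln(283/202) = 5.27 × ln(1.40099) = 5.27 × 0.33718 = 1.7769 W/m².
ΔT = λ ΔF = 0.85 × 1.78 = 1.5130 K.

ΔF = 1.78 W/m²; ΔT = 1.51 K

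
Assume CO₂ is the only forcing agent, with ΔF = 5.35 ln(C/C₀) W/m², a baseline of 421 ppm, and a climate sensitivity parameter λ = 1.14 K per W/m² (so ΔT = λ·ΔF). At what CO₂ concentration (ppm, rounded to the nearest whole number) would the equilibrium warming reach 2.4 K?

Required forcing: ΔF = ΔT/λ = 2.4/1.14 = 2.1053 W/m².
Then ln(C/421) = ΔF/5.35 = 2.1053/5.35 = 0.39351.
So C = 421 × e^0.39351 = 421 × 1.48217 = 623.99 ppm.

C ≈ 624 ppm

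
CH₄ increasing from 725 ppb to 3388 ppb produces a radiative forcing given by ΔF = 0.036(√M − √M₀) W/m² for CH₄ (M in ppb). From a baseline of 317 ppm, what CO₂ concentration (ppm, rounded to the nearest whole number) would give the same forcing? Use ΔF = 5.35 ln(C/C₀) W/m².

C ≈ 391 ppm

CH₄ forcing: 0.036 × (√3388 − √725) = 0.036 × (58.2065 − 26.9258) = 0.036 × 31.2807 = 1.12611 W/m².
Set 5.35 ln(C/317) = 1.12611: ln(C/317) = 1.12611/5.35 = 0.21049, so C = 317 × e^0.21049 = 317 × 1.23428 = 391.27 ppm.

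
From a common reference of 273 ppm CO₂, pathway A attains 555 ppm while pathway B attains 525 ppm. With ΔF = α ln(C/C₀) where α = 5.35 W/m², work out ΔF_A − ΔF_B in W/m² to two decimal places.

ΔF_A − ΔF_B = 0.30 W/m²

ΔF_A = 5.35 ln(555/273) = 5.35 × 0.70950 = 3.7958 W/m².
ΔF_B = 5.35 ln(525/273) = 5.35 × 0.65393 = 3.4985 W/m².
Difference: 3.7958 − 3.4985 = 0.2973 W/m².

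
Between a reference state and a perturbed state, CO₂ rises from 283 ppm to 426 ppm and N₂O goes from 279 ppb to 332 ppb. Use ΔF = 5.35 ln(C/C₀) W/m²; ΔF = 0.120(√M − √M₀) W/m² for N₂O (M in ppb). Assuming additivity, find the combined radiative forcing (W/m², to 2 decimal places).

ΔF = 2.37 W/m²

CO₂: 5.35 × ln(426/283) = 5.35 × ln(1.50530) = 5.35 × 0.40899 = 2.1881 W/m².
N₂O: 0.120 × (√332 − √279) = 0.120 × (18.2209 − 16.7033) = 0.120 × 1.5176 = 0.1821 W/m².
Total ΔF = 2.1881 + 0.1821 = 2.3702 W/m².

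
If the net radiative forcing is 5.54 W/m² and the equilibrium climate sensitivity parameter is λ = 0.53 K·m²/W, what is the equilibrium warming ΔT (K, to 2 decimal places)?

ΔT = 2.94 K

ΔT = λ ΔF = 0.53 × 5.54 = 2.9362 K.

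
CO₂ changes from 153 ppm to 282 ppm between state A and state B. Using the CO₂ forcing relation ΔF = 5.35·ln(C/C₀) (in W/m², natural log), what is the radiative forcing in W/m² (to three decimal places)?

ΔF = 3.271 W/m²

CO₂: 5.35 × ln(282/153) = 5.35 × ln(1.84314) = 5.35 × 0.61147 = 3.2714 W/m².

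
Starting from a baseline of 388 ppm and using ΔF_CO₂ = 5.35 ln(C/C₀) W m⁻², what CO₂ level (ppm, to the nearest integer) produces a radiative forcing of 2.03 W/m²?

C ≈ 567 ppm

Set 5.35 ln(C/388) = 2.03, so ln(C/388) = 2.03/5.35 = 0.37944.
Then C/388 = e^0.37944 = 1.46147, giving C = 388 × 1.46147 = 567.05 ppm.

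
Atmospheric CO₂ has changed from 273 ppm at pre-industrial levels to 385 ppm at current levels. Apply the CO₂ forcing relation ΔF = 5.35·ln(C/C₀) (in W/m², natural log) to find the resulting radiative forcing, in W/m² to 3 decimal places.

ΔF = 1.839 W/m²

CO₂: 5.35 × ln(385/273) = 5.35 × ln(1.41026) = 5.35 × 0.34377 = 1.8392 W/m².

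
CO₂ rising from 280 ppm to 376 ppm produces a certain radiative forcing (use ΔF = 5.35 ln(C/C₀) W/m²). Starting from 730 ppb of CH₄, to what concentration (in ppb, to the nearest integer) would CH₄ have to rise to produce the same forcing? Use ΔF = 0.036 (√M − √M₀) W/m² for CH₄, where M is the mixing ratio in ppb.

M ≈ 5017 ppb

CO₂ forcing: 5.35 × ln(376/280) = 5.35 × 0.294800 = 1.57718 W/m².
Set 0.036(√M − √730) = 1.57718: √M = 1.57718/0.036 + √730 = 43.8106 + 27.0185 = 70.8291.
M = (70.8291)² = 5016.76 ppb.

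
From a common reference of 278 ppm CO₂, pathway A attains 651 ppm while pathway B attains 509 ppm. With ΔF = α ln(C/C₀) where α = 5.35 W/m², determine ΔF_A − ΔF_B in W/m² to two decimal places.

ΔF_A = 5.35 ln(651/278) = 5.35 × 0.85089 = 4.5523 W/m².
ΔF_B = 5.35 ln(509/278) = 5.35 × 0.60483 = 3.2358 W/m².
Difference: 4.5523 − 3.2358 = 1.3165 W/m².

ΔF_A − ΔF_B = 1.32 W/m²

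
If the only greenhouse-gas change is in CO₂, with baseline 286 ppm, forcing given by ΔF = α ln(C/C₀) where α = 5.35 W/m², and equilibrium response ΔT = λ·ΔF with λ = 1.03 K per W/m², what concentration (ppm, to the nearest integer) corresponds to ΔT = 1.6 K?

C ≈ 382 ppm

Required forcing: ΔF = ΔT/λ = 1.6/1.03 = 1.5534 W/m².
Then ln(C/286) = ΔF/5.35 = 1.5534/5.35 = 0.29036.
So C = 286 × e^0.29036 = 286 × 1.33691 = 382.36 ppm.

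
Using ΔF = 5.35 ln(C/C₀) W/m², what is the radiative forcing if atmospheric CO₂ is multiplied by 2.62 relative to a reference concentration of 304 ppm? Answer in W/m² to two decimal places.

ΔF = 5.15 W/m²

ΔF = 5.35 × ln(2.62) = 5.35 × 0.96317 = 5.1530 W/m².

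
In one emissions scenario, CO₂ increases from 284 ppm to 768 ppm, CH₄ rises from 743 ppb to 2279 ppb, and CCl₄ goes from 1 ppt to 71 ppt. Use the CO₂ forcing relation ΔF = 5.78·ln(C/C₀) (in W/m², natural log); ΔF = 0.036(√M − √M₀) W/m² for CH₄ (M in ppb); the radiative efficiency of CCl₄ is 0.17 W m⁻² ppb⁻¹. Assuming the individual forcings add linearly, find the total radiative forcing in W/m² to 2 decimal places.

CO₂: 5.78 × ln(768/284) = 5.78 × ln(2.70423) = 5.78 × 0.99482 = 5.7501 W/m².
CH₄: 0.036 × (√2279 − √743) = 0.036 × (47.7389 − 27.2580) = 0.036 × 20.4809 = 0.7373 W/m².
CCl₄: Δ = 71 − 1 = 70 ppt = 0.070 ppb; ΔF = 0.17 × 0.070 = 0.0119 W/m².
Total ΔF = 5.7501 + 0.7373 + 0.0119 = 6.4993 W/m².

ΔF = 6.50 W/m²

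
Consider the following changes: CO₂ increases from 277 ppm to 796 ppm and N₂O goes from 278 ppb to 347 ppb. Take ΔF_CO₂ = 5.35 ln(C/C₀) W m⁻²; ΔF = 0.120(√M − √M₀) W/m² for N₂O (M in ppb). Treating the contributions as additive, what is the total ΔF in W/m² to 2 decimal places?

CO₂: 5.35 × ln(796/277) = 5.35 × ln(2.87365) = 5.35 × 1.05558 = 5.6474 W/m².
N₂O: 0.120 × (√347 − √278) = 0.120 × (18.6279 − 16.6733) = 0.120 × 1.9546 = 0.2346 W/m².
Total ΔF = 5.6474 + 0.2346 = 5.8820 W/m².

ΔF = 5.88 W/m²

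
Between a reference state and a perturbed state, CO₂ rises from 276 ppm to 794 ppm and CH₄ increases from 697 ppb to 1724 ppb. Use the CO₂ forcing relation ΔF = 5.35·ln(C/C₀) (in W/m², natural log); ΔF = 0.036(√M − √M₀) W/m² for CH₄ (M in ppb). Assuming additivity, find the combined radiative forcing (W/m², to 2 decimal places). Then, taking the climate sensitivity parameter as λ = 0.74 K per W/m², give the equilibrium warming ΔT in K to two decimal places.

ΔF = 6.20 W/m²; ΔT = 4.59 K

CO₂: 5.35 × ln(794/276) = 5.35 × ln(2.87681) = 5.35 × 1.05668 = 5.6532 W/m².
CH₄: 0.036 × (√1724 − √697) = 0.036 × (41.5211 − 26.4008) = 0.036 × 15.1203 = 0.5443 W/m².
Total ΔF = 5.6532 + 0.5443 = 6.1975 W/m².
ΔT = λ ΔF = 0.74 × 6.20 = 4.5880 K.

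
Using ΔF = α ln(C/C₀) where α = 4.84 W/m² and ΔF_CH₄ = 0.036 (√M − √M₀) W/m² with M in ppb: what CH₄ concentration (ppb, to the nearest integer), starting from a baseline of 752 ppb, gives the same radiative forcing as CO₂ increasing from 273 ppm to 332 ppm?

CO₂ forcing: 4.84 × ln(332/273) = 4.84 × 0.195663 = 0.94701 W/m².
Set 0.036(√M − √752) = 0.94701: √M = 0.94701/0.036 + √752 = 26.3058 + 27.4226 = 53.7284.
M = (53.7284)² = 2886.74 ppb.

M ≈ 2887 ppb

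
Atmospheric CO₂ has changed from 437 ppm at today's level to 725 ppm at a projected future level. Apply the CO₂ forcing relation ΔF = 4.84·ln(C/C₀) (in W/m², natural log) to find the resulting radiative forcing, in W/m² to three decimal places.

ΔF = 2.450 W/m²

CO₂: 4.84 × ln(725/437) = 4.84 × ln(1.65904) = 4.84 × 0.50624 = 2.4502 W/m².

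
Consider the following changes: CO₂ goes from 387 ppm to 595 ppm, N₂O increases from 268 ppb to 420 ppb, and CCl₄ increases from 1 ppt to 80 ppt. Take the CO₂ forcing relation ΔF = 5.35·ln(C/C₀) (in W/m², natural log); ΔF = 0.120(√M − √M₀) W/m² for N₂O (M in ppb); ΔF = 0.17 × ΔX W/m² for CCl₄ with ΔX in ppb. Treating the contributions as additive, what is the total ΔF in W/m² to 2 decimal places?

ΔF = 2.81 W/m²

CO₂: 5.35 × ln(595/387) = 5.35 × ln(1.53747) = 5.35 × 0.43014 = 2.3012 W/m².
N₂O: 0.120 × (√420 − √268) = 0.120 × (20.4939 − 16.3707) = 0.120 × 4.1232 = 0.4948 W/m².
CCl₄: Δ = 80 − 1 = 79 ppt = 0.079 ppb; ΔF = 0.17 × 0.079 = 0.0134 W/m².
Total ΔF = 2.3012 + 0.4948 + 0.0134 = 2.8094 W/m².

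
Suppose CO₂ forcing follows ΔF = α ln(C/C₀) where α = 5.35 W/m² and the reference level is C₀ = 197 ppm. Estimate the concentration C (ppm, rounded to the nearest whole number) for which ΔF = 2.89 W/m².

C ≈ 338 ppm

Set 5.35 ln(C/197) = 2.89, so ln(C/197) = 2.89/5.35 = 0.54019.
Then C/197 = e^0.54019 = 1.71633, giving C = 197 × 1.71633 = 338.12 ppm.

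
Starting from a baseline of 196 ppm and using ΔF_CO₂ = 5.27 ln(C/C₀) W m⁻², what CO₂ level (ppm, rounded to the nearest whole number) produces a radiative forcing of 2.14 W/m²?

C ≈ 294 ppm

Set 5.27 ln(C/196) = 2.14, so ln(C/196) = 2.14/5.27 = 0.40607.
Then C/196 = e^0.40607 = 1.50091, giving C = 196 × 1.50091 = 294.18 ppm.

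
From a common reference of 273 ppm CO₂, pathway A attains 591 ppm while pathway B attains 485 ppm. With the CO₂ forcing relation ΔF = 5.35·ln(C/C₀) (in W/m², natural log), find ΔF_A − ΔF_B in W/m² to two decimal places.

ΔF_A = 5.35 ln(591/273) = 5.35 × 0.77234 = 4.1320 W/m².
ΔF_B = 5.35 ln(485/273) = 5.35 × 0.57468 = 3.0745 W/m².
Difference: 4.1320 − 3.0745 = 1.0575 W/m².

ΔF_A − ΔF_B = 1.06 W/m²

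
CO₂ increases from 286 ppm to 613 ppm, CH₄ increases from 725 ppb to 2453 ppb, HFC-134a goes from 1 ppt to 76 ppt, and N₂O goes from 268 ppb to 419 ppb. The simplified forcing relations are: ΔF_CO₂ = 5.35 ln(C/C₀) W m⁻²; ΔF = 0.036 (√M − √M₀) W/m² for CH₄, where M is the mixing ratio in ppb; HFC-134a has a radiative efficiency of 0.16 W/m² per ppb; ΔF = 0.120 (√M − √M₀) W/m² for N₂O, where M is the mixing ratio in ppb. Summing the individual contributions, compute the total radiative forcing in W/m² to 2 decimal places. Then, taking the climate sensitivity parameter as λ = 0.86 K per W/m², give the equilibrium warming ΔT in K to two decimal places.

CO₂: 5.35 × ln(613/286) = 5.35 × ln(2.14336) = 5.35 × 0.76237 = 4.0787 W/m².
CH₄: 0.036 × (√2453 − √725) = 0.036 × (49.5278 − 26.9258) = 0.036 × 22.6020 = 0.8137 W/m².
HFC-134a: Δ = 76 − 1 = 75 ppt = 0.075 ppb; ΔF = 0.16 × 0.075 = 0.0120 W/m².
N₂O: 0.120 × (√419 − √268) = 0.120 × (20.4695 − 16.3707) = 0.120 × 4.0988 = 0.4919 W/m².
Total ΔF = 4.0787 + 0.8137 + 0.0120 + 0.4919 = 5.3963 W/m².
ΔT = λ ΔF = 0.86 × 5.40 = 4.6440 K.

ΔF = 5.40 W/m²; ΔT = 4.64 K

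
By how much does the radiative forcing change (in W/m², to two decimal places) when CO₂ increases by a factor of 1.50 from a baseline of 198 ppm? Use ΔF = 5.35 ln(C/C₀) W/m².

Because the forcing depends only on the ratio C/C₀, the initial concentration does not enter.
ΔF = 5.35 × ln(1.50) = 5.35 × 0.40547 = 2.1693 W/m².

ΔF = 2.17 W/m²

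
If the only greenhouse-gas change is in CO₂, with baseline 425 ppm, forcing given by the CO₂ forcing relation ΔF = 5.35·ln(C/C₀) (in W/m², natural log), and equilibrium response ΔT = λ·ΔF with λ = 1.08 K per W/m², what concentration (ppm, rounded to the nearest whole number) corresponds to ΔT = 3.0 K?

C ≈ 714 ppm

Required forcing: ΔF = ΔT/λ = 3.0/1.08 = 2.7778 W/m².
Then ln(C/425) = ΔF/5.35 = 2.7778/5.35 = 0.51921.
So C = 425 × e^0.51921 = 425 × 1.68070 = 714.30 ppm.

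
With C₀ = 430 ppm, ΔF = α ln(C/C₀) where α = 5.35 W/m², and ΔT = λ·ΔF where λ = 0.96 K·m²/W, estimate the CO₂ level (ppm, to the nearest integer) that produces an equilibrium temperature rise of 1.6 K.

C ≈ 587 ppm

Required forcing: ΔF = ΔT/λ = 1.6/0.96 = 1.6667 W/m².
Then ln(C/430) = ΔF/5.35 = 1.6667/5.35 = 0.31153.
So C = 430 × e^0.31153 = 430 × 1.36551 = 587.17 ppm.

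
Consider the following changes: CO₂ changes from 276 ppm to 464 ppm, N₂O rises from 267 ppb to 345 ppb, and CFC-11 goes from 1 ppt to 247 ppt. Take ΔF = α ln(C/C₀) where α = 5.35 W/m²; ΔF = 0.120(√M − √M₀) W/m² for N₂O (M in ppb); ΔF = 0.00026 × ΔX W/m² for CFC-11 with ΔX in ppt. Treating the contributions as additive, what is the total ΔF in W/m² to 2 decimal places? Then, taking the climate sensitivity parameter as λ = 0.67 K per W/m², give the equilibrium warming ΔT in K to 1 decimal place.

CO₂: 5.35 × ln(464/276) = 5.35 × ln(1.68116) = 5.35 × 0.51948 = 2.7792 W/m².
N₂O: 0.120 × (√345 − √267) = 0.120 × (18.5742 − 16.3401) = 0.120 × 2.2341 = 0.2681 W/m².
CFC-11: ΔF = 0.00026 × (247 − 1) = 0.00026 × 246 = 0.0640 W/m².
Total ΔF = 2.7792 + 0.2681 + 0.0640 = 3.1113 W/m².
ΔT = λ ΔF = 0.67 × 3.11 = 2.0837 K.

ΔF = 3.11 W/m²; ΔT = 2.1 K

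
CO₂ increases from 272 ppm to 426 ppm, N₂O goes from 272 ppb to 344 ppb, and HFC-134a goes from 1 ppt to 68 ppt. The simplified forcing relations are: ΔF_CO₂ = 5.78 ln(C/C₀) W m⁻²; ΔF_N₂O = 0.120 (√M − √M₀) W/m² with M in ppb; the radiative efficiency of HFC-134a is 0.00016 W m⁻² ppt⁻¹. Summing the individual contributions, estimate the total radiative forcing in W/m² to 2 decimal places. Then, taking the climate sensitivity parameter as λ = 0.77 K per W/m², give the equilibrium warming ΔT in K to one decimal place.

ΔF = 2.85 W/m²; ΔT = 2.2 K

CO₂: 5.78 × ln(426/272) = 5.78 × ln(1.56618) = 5.78 × 0.44864 = 2.5931 W/m².
N₂O: 0.120 × (√344 − √272) = 0.120 × (18.5472 − 16.4924) = 0.120 × 2.0548 = 0.2466 W/m².
HFC-134a: ΔF = 0.00016 × (68 − 1) = 0.00016 × 67 = 0.0107 W/m².
Total ΔF = 2.5931 + 0.2466 + 0.0107 = 2.8504 W/m².
ΔT = λ ΔF = 0.77 × 2.85 = 2.1945 K.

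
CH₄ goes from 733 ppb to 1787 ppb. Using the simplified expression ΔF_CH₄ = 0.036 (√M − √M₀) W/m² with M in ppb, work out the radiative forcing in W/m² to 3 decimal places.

ΔF = 0.547 W/m²

CH₄: 0.036 × (√1787 − √733) = 0.036 × (42.2729 − 27.0740) = 0.036 × 15.1989 = 0.5472 W/m².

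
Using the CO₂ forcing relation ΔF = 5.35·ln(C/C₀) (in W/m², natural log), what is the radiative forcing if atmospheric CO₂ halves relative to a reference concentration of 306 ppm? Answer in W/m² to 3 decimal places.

Because the forcing depends only on the ratio C/C₀, the initial concentration does not enter.
ΔF = 5.35 × ln(0.5) = 5.35 × -0.69315 = -3.7084 W/m².

ΔF = -3.708 W/m²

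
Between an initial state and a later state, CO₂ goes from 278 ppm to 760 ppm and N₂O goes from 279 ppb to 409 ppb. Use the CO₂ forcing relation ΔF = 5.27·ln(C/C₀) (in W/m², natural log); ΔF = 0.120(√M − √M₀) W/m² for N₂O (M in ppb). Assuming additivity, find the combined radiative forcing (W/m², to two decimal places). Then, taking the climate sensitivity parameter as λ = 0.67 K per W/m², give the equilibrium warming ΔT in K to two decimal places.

CO₂: 5.27 × ln(760/278) = 5.27 × ln(2.73381) = 5.27 × 1.00570 = 5.3000 W/m².
N₂O: 0.120 × (√409 − √279) = 0.120 × (20.2237 − 16.7033) = 0.120 × 3.5204 = 0.4224 W/m².
Total ΔF = 5.3000 + 0.4224 = 5.7224 W/m².
ΔT = λ ΔF = 0.67 × 5.72 = 3.8324 K.

ΔF = 5.72 W/m²; ΔT = 3.83 K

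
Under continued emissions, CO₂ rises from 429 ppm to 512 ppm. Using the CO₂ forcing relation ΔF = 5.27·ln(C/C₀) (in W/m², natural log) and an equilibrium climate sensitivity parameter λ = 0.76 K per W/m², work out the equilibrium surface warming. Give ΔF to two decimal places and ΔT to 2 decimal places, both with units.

CO₂: 5.27 × ln(512/429) = 5.27 × ln(1.19347) = 5.27 × 0.17687 = 0.9321 W/m².
ΔT = λ ΔF = 0.76 × 0.93 = 0.7068 K.

ΔF = 0.93 W/m²; ΔT = 0.71 K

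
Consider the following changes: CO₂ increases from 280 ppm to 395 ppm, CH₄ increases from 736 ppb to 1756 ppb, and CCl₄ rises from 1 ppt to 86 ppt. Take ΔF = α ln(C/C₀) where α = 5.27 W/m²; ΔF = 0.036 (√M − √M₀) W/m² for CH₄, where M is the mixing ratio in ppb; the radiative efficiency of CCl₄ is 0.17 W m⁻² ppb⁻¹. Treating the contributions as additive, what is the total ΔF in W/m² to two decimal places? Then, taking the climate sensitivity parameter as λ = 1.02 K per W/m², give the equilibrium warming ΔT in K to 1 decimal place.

CO₂: 5.27 × ln(395/280) = 5.27 × ln(1.41071) = 5.27 × 0.34409 = 1.8134 W/m².
CH₄: 0.036 × (√1756 − √736) = 0.036 × (41.9047 − 27.1293) = 0.036 × 14.7754 = 0.5319 W/m².
CCl₄: Δ = 86 − 1 = 85 ppt = 0.085 ppb; ΔF = 0.17 × 0.085 = 0.0145 W/m².
Total ΔF = 1.8134 + 0.5319 + 0.0145 = 2.3598 W/m².
ΔT = λ ΔF = 1.02 × 2.36 = 2.4072 K.

ΔF = 2.36 W/m²; ΔT = 2.4 K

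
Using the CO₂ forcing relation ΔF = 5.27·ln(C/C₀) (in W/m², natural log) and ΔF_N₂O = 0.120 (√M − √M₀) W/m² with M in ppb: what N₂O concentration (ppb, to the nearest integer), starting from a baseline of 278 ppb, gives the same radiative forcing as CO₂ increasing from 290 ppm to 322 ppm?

M ≈ 452 ppb

CO₂ forcing: 5.27 × ln(322/290) = 5.27 × 0.104671 = 0.55162 W/m².
Set 0.120(√M − √278) = 0.55162: √M = 0.55162/0.120 + √278 = 4.5968 + 16.6733 = 21.2701.
M = (21.2701)² = 452.42 ppb.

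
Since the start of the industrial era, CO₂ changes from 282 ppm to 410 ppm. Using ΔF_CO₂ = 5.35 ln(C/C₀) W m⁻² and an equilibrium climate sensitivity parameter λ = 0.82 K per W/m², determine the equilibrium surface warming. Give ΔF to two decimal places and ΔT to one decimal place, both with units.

ΔF = 2.00 W/m²; ΔT = 1.6 K

CO₂: 5.35 × ln(410/282) = 5.35 × ln(1.45390) = 5.35 × 0.37425 = 2.0022 W/m².
ΔT = λ ΔF = 0.82 × 2.00 = 1.6400 K.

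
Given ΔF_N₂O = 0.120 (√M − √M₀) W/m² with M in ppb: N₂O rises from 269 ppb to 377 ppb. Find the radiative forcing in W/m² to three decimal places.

ΔF = 0.362 W/m²

N₂O: 0.120 × (√377 − √269) = 0.120 × (19.4165 − 16.4012) = 0.120 × 3.0153 = 0.3618 W/m².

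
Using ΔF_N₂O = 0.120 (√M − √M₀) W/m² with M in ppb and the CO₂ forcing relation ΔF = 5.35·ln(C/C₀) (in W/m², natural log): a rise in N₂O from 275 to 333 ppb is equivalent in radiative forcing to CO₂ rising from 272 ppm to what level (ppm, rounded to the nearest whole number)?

N₂O forcing: 0.120 × (√333 − √275) = 0.120 × (18.2483 − 16.5831) = 0.120 × 1.6652 = 0.19982 W/m².
Set 5.35 ln(C/272) = 0.19982: ln(C/272) = 0.19982/5.35 = 0.03735, so C = 272 × e^0.03735 = 272 × 1.03806 = 282.35 ppm.

C ≈ 282 ppm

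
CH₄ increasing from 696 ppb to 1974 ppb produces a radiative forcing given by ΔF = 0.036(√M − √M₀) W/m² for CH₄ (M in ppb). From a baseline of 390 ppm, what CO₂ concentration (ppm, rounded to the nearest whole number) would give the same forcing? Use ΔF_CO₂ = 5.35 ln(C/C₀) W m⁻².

CH₄ forcing: 0.036 × (√1974 − √696) = 0.036 × (44.4297 − 26.3818) = 0.036 × 18.0479 = 0.64972 W/m².
Set 5.35 ln(C/390) = 0.64972: ln(C/390) = 0.64972/5.35 = 0.12144, so C = 390 × e^0.12144 = 390 × 1.12912 = 440.36 ppm.

C ≈ 440 ppm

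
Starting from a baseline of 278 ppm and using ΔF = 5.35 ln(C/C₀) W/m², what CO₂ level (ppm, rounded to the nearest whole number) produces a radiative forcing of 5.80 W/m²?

Set 5.35 ln(C/278) = 5.80, so ln(C/278) = 5.80/5.35 = 1.08411.
Then C/278 = e^1.08411 = 2.95681, giving C = 278 × 2.95681 = 821.99 ppm.

C ≈ 822 ppm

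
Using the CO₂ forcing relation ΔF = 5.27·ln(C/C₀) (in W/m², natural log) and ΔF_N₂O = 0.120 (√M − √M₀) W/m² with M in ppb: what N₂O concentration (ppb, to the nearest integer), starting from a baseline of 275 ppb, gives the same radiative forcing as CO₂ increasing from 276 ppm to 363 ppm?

M ≈ 819 ppb

CO₂ forcing: 5.27 × ln(363/276) = 5.27 × 0.274002 = 1.44399 W/m².
Set 0.120(√M − √275) = 1.44399: √M = 1.44399/0.120 + √275 = 12.0333 + 16.5831 = 28.6164.
M = (28.6164)² = 818.90 ppb.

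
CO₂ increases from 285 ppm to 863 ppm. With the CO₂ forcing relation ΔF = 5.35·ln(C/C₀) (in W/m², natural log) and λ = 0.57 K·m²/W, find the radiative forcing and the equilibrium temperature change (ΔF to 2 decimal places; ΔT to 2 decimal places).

CO₂: 5.35 × ln(863/285) = 5.35 × ln(3.02807) = 5.35 × 1.10793 = 5.9274 W/m².
ΔT = λ ΔF = 0.57 × 5.93 = 3.3801 K.

ΔF = 5.93 W/m²; ΔT = 3.38 K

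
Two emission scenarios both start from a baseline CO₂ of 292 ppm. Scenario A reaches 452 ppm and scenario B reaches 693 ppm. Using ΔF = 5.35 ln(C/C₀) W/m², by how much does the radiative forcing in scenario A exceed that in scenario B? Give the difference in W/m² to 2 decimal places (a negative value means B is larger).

ΔF_A − ΔF_B = -2.29 W/m²

ΔF_A = 5.35 ln(452/292) = 5.35 × 0.43693 = 2.3376 W/m².
ΔF_B = 5.35 ln(693/292) = 5.35 × 0.86428 = 4.6239 W/m².
Difference: 2.3376 − 4.6239 = -2.2863 W/m².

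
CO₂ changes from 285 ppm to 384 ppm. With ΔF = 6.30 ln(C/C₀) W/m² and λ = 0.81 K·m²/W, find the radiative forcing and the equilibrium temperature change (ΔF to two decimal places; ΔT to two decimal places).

CO₂: 6.30 × ln(384/285) = 6.30 × ln(1.34737) = 6.30 × 0.29815 = 1.8783 W/m².
ΔT = λ ΔF = 0.81 × 1.88 = 1.5228 K.

ΔF = 1.88 W/m²; ΔT = 1.52 K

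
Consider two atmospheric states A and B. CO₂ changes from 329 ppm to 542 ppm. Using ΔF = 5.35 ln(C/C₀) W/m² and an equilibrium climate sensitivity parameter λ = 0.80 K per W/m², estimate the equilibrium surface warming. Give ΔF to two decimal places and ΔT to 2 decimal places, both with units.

ΔF = 2.67 W/m²; ΔT = 2.14 K

CO₂: 5.35 × ln(542/329) = 5.35 × ln(1.64742) = 5.35 × 0.49921 = 2.6708 W/m².
ΔT = λ ΔF = 0.80 × 2.67 = 2.1360 K.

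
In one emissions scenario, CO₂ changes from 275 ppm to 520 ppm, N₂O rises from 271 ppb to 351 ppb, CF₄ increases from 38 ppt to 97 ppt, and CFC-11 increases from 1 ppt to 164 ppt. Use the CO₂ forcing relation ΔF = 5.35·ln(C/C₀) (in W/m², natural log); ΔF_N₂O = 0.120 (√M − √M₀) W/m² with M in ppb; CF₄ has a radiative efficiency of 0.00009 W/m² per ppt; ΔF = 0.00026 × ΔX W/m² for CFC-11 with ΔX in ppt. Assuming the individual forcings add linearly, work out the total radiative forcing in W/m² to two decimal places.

CO₂: 5.35 × ln(520/275) = 5.35 × ln(1.89091) = 5.35 × 0.63706 = 3.4083 W/m².
N₂O: 0.120 × (√351 − √271) = 0.120 × (18.7350 − 16.4621) = 0.120 × 2.2729 = 0.2727 W/m².
CF₄: ΔF = 0.00009 × (97 − 38) = 0.00009 × 59 = 0.0053 W/m².
CFC-11: ΔF = 0.00026 × (164 − 1) = 0.00026 × 163 = 0.0424 W/m².
Total ΔF = 3.4083 + 0.2727 + 0.0053 + 0.0424 = 3.7287 W/m².

ΔF = 3.73 W/m²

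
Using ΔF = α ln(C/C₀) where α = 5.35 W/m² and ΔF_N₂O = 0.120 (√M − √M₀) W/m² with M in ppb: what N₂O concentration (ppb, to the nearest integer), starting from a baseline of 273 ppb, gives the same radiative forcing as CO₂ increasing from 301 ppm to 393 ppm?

CO₂ forcing: 5.35 × ln(393/301) = 5.35 × 0.266699 = 1.42684 W/m².
Set 0.120(√M − √273) = 1.42684: √M = 1.42684/0.120 + √273 = 11.8903 + 16.5227 = 28.4130.
M = (28.4130)² = 807.30 ppb.

M ≈ 807 ppb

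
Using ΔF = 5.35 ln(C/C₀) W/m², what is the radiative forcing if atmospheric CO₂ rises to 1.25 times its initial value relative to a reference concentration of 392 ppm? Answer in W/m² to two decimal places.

ΔF = 1.19 W/m²

ΔF = 5.35 × ln(1.25) = 5.35 × 0.22314 = 1.1938 W/m².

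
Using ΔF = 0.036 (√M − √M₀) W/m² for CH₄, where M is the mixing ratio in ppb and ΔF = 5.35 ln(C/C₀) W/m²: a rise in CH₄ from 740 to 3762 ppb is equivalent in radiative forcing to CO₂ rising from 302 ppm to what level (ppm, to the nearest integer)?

C ≈ 380 ppm

CH₄ forcing: 0.036 × (√3762 − √740) = 0.036 × (61.3351 − 27.2029) = 0.036 × 34.1322 = 1.22876 W/m².
Set 5.35 ln(C/302) = 1.22876: ln(C/302) = 1.22876/5.35 = 0.22967, so C = 302 × e^0.22967 = 302 × 1.25818 = 379.97 ppm.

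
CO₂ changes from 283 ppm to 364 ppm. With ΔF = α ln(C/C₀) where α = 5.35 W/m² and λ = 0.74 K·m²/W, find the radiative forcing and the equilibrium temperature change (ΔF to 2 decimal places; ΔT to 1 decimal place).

CO₂: 5.35 × ln(364/283) = 5.35 × ln(1.28622) = 5.35 × 0.25171 = 1.3466 W/m².
ΔT = λ ΔF = 0.74 × 1.35 = 0.9990 K.

ΔF = 1.35 W/m²; ΔT = 1.0 K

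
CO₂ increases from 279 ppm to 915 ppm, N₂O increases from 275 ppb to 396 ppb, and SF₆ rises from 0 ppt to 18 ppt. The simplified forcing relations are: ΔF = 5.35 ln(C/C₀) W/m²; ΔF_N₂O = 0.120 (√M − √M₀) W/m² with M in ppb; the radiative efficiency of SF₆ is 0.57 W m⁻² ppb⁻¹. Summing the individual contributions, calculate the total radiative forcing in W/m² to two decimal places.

CO₂: 5.35 × ln(915/279) = 5.35 × ln(3.27957) = 5.35 × 1.18771 = 6.3542 W/m².
N₂O: 0.120 × (√396 − √275) = 0.120 × (19.8997 − 16.5831) = 0.120 × 3.3166 = 0.3980 W/m².
SF₆: Δ = 18 − 0 = 18 ppt = 0.018 ppb; ΔF = 0.57 × 0.018 = 0.0103 W/m².
Total ΔF = 6.3542 + 0.3980 + 0.0103 = 6.7625 W/m².

ΔF = 6.76 W/m²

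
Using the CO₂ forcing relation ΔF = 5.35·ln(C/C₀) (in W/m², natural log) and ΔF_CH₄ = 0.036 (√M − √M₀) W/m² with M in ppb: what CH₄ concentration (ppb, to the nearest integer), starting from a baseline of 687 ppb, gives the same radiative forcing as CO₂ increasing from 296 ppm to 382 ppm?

CO₂ forcing: 5.35 × ln(382/296) = 5.35 × 0.255061 = 1.36458 W/m².
Set 0.036(√M − √687) = 1.36458: √M = 1.36458/0.036 + √687 = 37.9050 + 26.2107 = 64.1157.
M = (64.1157)² = 4110.82 ppb.

M ≈ 4111 ppb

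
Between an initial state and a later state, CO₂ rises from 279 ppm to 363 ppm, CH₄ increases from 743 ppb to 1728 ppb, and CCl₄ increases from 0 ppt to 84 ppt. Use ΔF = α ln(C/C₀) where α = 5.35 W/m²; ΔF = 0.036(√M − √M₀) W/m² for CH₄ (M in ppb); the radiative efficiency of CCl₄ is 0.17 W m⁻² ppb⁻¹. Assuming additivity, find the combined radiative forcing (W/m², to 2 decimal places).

ΔF = 1.94 W/m²

CO₂: 5.35 × ln(363/279) = 5.35 × ln(1.30108) = 5.35 × 0.26319 = 1.4081 W/m².
CH₄: 0.036 × (√1728 − √743) = 0.036 × (41.5692 − 27.2580) = 0.036 × 14.3112 = 0.5152 W/m².
CCl₄: Δ = 84 − 0 = 84 ppt = 0.084 ppb; ΔF = 0.17 × 0.084 = 0.0143 W/m².
Total ΔF = 1.4081 + 0.5152 + 0.0143 = 1.9376 W/m².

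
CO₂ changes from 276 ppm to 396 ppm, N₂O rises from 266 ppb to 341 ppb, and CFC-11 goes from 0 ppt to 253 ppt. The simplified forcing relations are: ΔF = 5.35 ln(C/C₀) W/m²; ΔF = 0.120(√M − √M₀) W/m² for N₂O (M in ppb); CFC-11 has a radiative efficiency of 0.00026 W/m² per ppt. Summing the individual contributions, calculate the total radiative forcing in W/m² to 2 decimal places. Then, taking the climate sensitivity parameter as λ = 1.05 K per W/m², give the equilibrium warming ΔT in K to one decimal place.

ΔF = 2.26 W/m²; ΔT = 2.4 K

CO₂: 5.35 × ln(396/276) = 5.35 × ln(1.43478) = 5.35 × 0.36101 = 1.9314 W/m².
N₂O: 0.120 × (√341 − √266) = 0.120 × (18.4662 − 16.3095) = 0.120 × 2.1567 = 0.2588 W/m².
CFC-11: ΔF = 0.00026 × (253 − 0) = 0.00026 × 253 = 0.0658 W/m².
Total ΔF = 1.9314 + 0.2588 + 0.0658 = 2.2560 W/m².
ΔT = λ ΔF = 1.05 × 2.26 = 2.3730 K.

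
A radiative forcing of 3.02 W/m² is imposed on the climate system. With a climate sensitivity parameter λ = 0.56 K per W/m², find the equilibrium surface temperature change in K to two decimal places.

ΔT = 1.69 K

ΔT = λ ΔF = 0.56 × 3.02 = 1.6912 K.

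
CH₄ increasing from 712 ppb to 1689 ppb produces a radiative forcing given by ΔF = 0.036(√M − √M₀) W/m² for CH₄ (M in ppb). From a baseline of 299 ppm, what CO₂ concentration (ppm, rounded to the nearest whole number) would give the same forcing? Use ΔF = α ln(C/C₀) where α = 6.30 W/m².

C ≈ 325 ppm

CH₄ forcing: 0.036 × (√1689 − √712) = 0.036 × (41.0974 − 26.6833) = 0.036 × 14.4141 = 0.51891 W/m².
Set 6.30 ln(C/299) = 0.51891: ln(C/299) = 0.51891/6.30 = 0.08237, so C = 299 × e^0.08237 = 299 × 1.08586 = 324.67 ppm.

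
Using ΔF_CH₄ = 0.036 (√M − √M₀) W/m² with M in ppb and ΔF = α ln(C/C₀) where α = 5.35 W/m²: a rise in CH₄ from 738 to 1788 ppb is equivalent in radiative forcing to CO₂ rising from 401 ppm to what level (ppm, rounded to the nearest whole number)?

CH₄ forcing: 0.036 × (√1788 − √738) = 0.036 × (42.2847 − 27.1662) = 0.036 × 15.1185 = 0.54427 W/m².
Set 5.35 ln(C/401) = 0.54427: ln(C/401) = 0.54427/5.35 = 0.10173, so C = 401 × e^0.10173 = 401 × 1.10708 = 443.94 ppm.

C ≈ 444 ppm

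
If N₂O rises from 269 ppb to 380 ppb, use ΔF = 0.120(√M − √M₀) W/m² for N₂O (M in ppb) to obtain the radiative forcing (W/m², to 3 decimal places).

N₂O: 0.120 × (√380 − √269) = 0.120 × (19.4936 − 16.4012) = 0.120 × 3.0924 = 0.3711 W/m².

ΔF = 0.371 W/m²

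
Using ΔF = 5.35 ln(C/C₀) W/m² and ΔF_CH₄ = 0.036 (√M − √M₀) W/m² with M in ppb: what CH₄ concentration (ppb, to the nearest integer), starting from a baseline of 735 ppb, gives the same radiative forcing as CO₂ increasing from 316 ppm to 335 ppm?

M ≈ 1281 ppb

CO₂ forcing: 5.35 × ln(335/316) = 5.35 × 0.058388 = 0.31238 W/m².
Set 0.036(√M − √735) = 0.31238: √M = 0.31238/0.036 + √735 = 8.6772 + 27.1109 = 35.7881.
M = (35.7881)² = 1280.79 ppb.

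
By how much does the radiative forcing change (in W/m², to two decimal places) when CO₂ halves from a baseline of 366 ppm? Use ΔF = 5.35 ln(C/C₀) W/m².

Because the forcing depends only on the ratio C/C₀, the initial concentration does not enter.
ΔF = 5.35 × ln(0.5) = 5.35 × -0.69315 = -3.7084 W/m².

ΔF = -3.71 W/m²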